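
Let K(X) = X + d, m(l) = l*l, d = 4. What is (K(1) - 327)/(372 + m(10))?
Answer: -161/236 ≈ -0.68220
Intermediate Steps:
m(l) = l²
K(X) = 4 + X (K(X) = X + 4 = 4 + X)
(K(1) - 327)/(372 + m(10)) = ((4 + 1) - 327)/(372 + 10²) = (5 - 327)/(372 + 100) = -322/472 = -322*1/472 = -161/236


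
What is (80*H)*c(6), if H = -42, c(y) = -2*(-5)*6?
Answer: -201600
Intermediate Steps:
c(y) = 60 (c(y) = 10*6 = 60)
(80*H)*c(6) = (80*(-42))*60 = -3360*60 = -201600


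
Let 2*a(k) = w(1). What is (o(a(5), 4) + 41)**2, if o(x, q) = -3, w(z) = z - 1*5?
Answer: 1444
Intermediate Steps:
w(z) = -5 + z (w(z) = z - 5 = -5 + z)
a(k) = -2 (a(k) = (-5 + 1)/2 = (1/2)*(-4) = -2)
(o(a(5), 4) + 41)**2 = (-3 + 41)**2 = 38**2 = 1444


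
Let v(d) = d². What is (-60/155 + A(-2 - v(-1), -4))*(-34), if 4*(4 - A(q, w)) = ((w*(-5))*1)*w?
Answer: -24888/31 ≈ -802.84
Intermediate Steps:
A(q, w) = 4 + 5*w²/4 (A(q, w) = 4 - (w*(-5))*1*w/4 = 4 - -5*w*1*w/4 = 4 - (-5*w)*w/4 = 4 - (-5)*w²/4 = 4 + 5*w²/4)
(-60/155 + A(-2 - v(-1), -4))*(-34) = (-60/155 + (4 + (5/4)*(-4)²))*(-34) = (-60*1/155 + (4 + (5/4)*16))*(-34) = (-12/31 + (4 + 20))*(-34) = (-12/31 + 24)*(-34) = (732/31)*(-34) = -24888/31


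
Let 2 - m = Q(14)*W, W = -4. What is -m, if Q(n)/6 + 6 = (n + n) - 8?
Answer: -338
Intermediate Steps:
Q(n) = -84 + 12*n (Q(n) = -36 + 6*((n + n) - 8) = -36 + 6*(2*n - 8) = -36 + 6*(-8 + 2*n) = -36 + (-48 + 12*n) = -84 + 12*n)
m = 338 (m = 2 - (-84 + 12*14)*(-4) = 2 - (-84 + 168)*(-4) = 2 - 84*(-4) = 2 - 1*(-336) = 2 + 336 = 338)
-m = -1*338 = -338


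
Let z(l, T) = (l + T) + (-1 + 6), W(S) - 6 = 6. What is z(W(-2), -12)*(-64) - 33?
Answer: -353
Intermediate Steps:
W(S) = 12 (W(S) = 6 + 6 = 12)
z(l, T) = 5 + T + l (z(l, T) = (T + l) + 5 = 5 + T + l)
z(W(-2), -12)*(-64) - 33 = (5 - 12 + 12)*(-64) - 33 = 5*(-64) - 33 = -320 - 33 = -353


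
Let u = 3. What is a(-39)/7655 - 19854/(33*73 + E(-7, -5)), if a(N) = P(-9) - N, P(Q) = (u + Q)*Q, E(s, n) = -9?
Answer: -5058639/612400 ≈ -8.2603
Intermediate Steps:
P(Q) = Q*(3 + Q) (P(Q) = (3 + Q)*Q = Q*(3 + Q))
a(N) = 54 - N (a(N) = -9*(3 - 9) - N = -9*(-6) - N = 54 - N)
a(-39)/7655 - 19854/(33*73 + E(-7, -5)) = (54 - 1*(-39))/7655 - 19854/(33*73 - 9) = (54 + 39)*(1/7655) - 19854/(2409 - 9) = 93*(1/7655) - 19854/2400 = 93/7655 - 19854*1/2400 = 93/7655 - 3309/400 = -5058639/612400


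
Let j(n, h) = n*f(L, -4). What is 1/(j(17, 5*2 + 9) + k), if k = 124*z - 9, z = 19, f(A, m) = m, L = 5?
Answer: 1/2279 ≈ 0.00043879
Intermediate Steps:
j(n, h) = -4*n (j(n, h) = n*(-4) = -4*n)
k = 2347 (k = 124*19 - 9 = 2356 - 9 = 2347)
1/(j(17, 5*2 + 9) + k) = 1/(-4*17 + 2347) = 1/(-68 + 2347) = 1/2279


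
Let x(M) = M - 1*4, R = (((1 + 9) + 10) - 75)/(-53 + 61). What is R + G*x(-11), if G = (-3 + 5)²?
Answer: -535/8 ≈ -66.875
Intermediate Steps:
R = -55/8 (R = ((10 + 10) - 75)/8 = (20 - 75)*(⅛) = -55*⅛ = -55/8 ≈ -6.8750)
x(M) = -4 + M (x(M) = M - 4 = -4 + M)
G = 4 (G = 2² = 4)
R + G*x(-11) = -55/8 + 4*(-4 - 11) = -55/8 + 4*(-15) = -55/8 - 60 = -535/8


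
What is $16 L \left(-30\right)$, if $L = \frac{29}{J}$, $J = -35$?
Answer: $\frac{2784}{7} \approx 397.71$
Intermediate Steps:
$L = - \frac{29}{35}$ ($L = \frac{29}{-35} = 29 \left(- \frac{1}{35}\right) = - \frac{29}{35} \approx -0.82857$)
$16 L \left(-30\right) = 16 \left(- \frac{29}{35}\right) \left(-30\right) = \left(- \frac{464}{35}\right) \left(-30\right) = \frac{2784}{7}$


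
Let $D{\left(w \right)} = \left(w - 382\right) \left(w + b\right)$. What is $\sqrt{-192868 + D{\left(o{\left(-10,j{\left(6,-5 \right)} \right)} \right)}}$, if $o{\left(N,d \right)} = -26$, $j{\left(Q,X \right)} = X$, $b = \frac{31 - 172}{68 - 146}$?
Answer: $\frac{2 i \sqrt{7731646}}{13} \approx 427.78 i$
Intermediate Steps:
$b = \frac{47}{26}$ ($b = - \frac{141}{-78} = \left(-141\right) \left(- \frac{1}{78}\right) = \frac{47}{26} \approx 1.8077$)
$D{\left(w \right)} = \left(-382 + w\right) \left(\frac{47}{26} + w\right)$ ($D{\left(w \right)} = \left(w - 382\right) \left(w + \frac{47}{26}\right) = \left(-382 + w\right) \left(\frac{47}{26} + w\right)$)
$\sqrt{-192868 + D{\left(o{\left(-10,j{\left(6,-5 \right)} \right)} \right)}} = \sqrt{-192868 - \left(- \frac{119528}{13} - 676\right)} = \sqrt{-192868 + \left(- \frac{8977}{13} + 676 + 9885\right)} = \sqrt{-192868 + \frac{128316}{13}} = \sqrt{- \frac{2378968}{13}} = \frac{2 i \sqrt{7731646}}{13}$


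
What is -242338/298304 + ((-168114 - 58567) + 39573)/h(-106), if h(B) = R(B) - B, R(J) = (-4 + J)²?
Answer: -14693260615/910274656 ≈ -16.142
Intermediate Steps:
h(B) = (-4 + B)² - B
-242338/298304 + ((-168114 - 58567) + 39573)/h(-106) = -242338/298304 + ((-168114 - 58567) + 39573)/((-4 - 106)² - 1*(-106)) = -242338*1/298304 + (-226681 + 39573)/((-110)² + 106) = -121169/149152 - 187108/(12100 + 106) = -121169/149152 - 187108/12206 = -121169/149152 - 187108*1/12206 = -121169/149152 - 93554/6103 = -14693260615/910274656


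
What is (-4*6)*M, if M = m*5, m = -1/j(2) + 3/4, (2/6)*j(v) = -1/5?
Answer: -290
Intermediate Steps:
j(v) = -⅗ (j(v) = 3*(-1/5) = 3*(-1*⅕) = 3*(-⅕) = -⅗)
m = 29/12 (m = -1/(-⅗) + 3/4 = -1*(-5/3) + 3*(¼) = 5/3 + ¾ = 29/12 ≈ 2.4167)
M = 145/12 (M = (29/12)*5 = 145/12 ≈ 12.083)
(-4*6)*M = -4*6*(145/12) = -24*145/12 = -290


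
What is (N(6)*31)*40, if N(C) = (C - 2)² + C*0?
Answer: 19840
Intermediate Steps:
N(C) = (-2 + C)² (N(C) = (-2 + C)² + 0 = (-2 + C)²)
(N(6)*31)*40 = ((-2 + 6)²*31)*40 = (4²*31)*40 = (16*31)*40 = 496*40 = 19840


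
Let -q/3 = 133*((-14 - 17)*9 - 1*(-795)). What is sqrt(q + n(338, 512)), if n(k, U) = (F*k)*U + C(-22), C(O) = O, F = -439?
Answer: I*sqrt(76177490) ≈ 8728.0*I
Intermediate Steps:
n(k, U) = -22 - 439*U*k (n(k, U) = (-439*k)*U - 22 = -439*U*k - 22 = -22 - 439*U*k)
q = -205884 (q = -399*((-14 - 17)*9 - 1*(-795)) = -399*(-31*9 + 795) = -399*(-279 + 795) = -399*516 = -3*68628 = -205884)
sqrt(q + n(338, 512)) = sqrt(-205884 + (-22 - 439*512*338)) = sqrt(-205884 + (-22 - 75971584)) = sqrt(-205884 - 75971606) = sqrt(-76177490) = I*sqrt(76177490)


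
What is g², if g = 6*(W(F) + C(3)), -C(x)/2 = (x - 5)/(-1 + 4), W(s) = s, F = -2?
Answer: 16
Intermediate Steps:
C(x) = 10/3 - 2*x/3 (C(x) = -2*(x - 5)/(-1 + 4) = -2*(-5 + x)/3 = -2*(-5/3 + x/3) = 10/3 - 2*x/3)
g = -4 (g = 6*(-2 + (10/3 - ⅔*3)) = 6*(-2 + (10/3 - 2)) = 6*(-2 + 4/3) = 6*(-⅔) = -4)
g² = (-4)² = 16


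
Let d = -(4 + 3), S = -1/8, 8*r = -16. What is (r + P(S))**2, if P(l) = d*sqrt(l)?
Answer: -17/8 + 7*I*sqrt(2) ≈ -2.125 + 9.8995*I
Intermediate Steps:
r = -2 (r = (1/8)*(-16) = -2)
S = -1/8 (S = -1*1/8 = -1/8 ≈ -0.12500)
d = -7 (d = -1*7 = -7)
P(l) = -7*sqrt(l)
(r + P(S))**2 = (-2 - 7*I*sqrt(2)/4)**2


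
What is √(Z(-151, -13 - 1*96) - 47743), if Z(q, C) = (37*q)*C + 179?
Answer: √561419 ≈ 749.28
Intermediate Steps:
Z(q, C) = 179 + 37*C*q (Z(q, C) = 37*C*q + 179 = 179 + 37*C*q)
√(Z(-151, -13 - 1*96) - 47743) = √((179 + 37*(-13 - 1*96)*(-151)) - 47743) = √((179 + 37*(-13 - 96)*(-151)) - 47743) = √((179 + 37*(-109)*(-151)) - 47743) = √((179 + 608983) - 47743) = √(609162 - 47743) = √561419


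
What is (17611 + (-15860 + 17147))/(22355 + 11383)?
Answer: 9449/16869 ≈ 0.56014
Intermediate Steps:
(17611 + (-15860 + 17147))/(22355 + 11383) = (17611 + 1287)/33738 = 18898*(1/33738) = 9449/16869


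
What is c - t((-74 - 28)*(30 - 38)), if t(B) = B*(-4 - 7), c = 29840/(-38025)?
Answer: 68256512/7605 ≈ 8975.2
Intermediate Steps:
c = -5968/7605 (c = 29840*(-1/38025) = -5968/7605 ≈ -0.78475)
t(B) = -11*B (t(B) = B*(-11) = -11*B)
c - t((-74 - 28)*(30 - 38)) = -5968/7605 - (-11)*(-74 - 28)*(30 - 38) = -5968/7605 - (-11)*(-102*(-8)) = -5968/7605 - (-11)*816 = -5968/7605 - 1*(-8976) = -5968/7605 + 8976 = 68256512/7605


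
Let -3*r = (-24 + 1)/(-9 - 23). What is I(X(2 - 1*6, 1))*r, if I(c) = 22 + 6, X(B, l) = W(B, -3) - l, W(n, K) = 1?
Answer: -161/24 ≈ -6.7083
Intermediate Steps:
r = -23/96 (r = -(-24 + 1)/(3*(-9 - 23)) = -(-23)/(3*(-32)) = -(-23)*(-1)/(3*32) = -⅓*23/32 = -23/96 ≈ -0.23958)
X(B, l) = 1 - l
I(c) = 28
I(X(2 - 1*6, 1))*r = 28*(-23/96) = -161/24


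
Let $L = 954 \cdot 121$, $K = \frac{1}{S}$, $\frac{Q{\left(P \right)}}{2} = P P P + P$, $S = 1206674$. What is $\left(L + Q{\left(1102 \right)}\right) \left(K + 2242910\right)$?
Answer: $\frac{3622143678820915108207}{603337} \approx 6.0035 \cdot 10^{15}$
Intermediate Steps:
$Q{\left(P \right)} = 2 P + 2 P^{3}$ ($Q{\left(P \right)} = 2 \left(P P P + P\right) = 2 \left(P^{2} P + P\right) = 2 \left(P^{3} + P\right) = 2 \left(P + P^{3}\right) = 2 P + 2 P^{3}$)
$K = \frac{1}{1206674} \approx 8.2872 \cdot 10^{-7}$
$L = 115434$
$\left(L + Q{\left(1102 \right)}\right) \left(K + 2242910\right) = \left(115434 + 2 \cdot 1102 \left(1 + 1102^{2}\right)\right) \left(\frac{1}{1206674} + 2242910\right) = \left(115434 + 2 \cdot 1102 \left(1 + 1214404\right)\right) \frac{2706461181341}{1206674} = \left(115434 + 2 \cdot 1102 \cdot 1214405\right) \frac{2706461181341}{1206674} = \left(115434 + 2676548620\right) \frac{2706461181341}{1206674} = 2676664054 \cdot \frac{2706461181341}{1206674} = \frac{3622143678820915108207}{603337}$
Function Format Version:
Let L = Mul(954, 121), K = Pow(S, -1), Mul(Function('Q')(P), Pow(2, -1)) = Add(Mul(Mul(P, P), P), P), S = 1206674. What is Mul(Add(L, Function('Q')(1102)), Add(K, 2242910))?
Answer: Rational(3622143678820915108207, 603337) ≈ 6.0035e+15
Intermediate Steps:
Function('Q')(P) = Add(Mul(2, P), Mul(2, Pow(P, 3))) (Function('Q')(P) = Mul(2, Add(Mul(Mul(P, P), P), P)) = Mul(2, Add(Mul(Pow(P, 2), P), P)) = Mul(2, Add(Pow(P, 3), P)) = Mul(2, Add(P, Pow(P, 3))) = Add(Mul(2, P), Mul(2, Pow(P, 3))))
K = Rational(1, 1206674) (K = Pow(1206674, -1) = Rational(1, 1206674) ≈ 8.2872e-7)
L = 115434
Mul(Add(L, Function('Q')(1102)), Add(K, 2242910)) = Mul(Add(115434, Mul(2, 1102, Add(1, Pow(1102, 2)))), Add(Rational(1, 1206674), 2242910)) = Mul(Add(115434, Mul(2, 1102, Add(1, 1214404))), Rational(2706461181341, 1206674)) = Mul(Add(115434, Mul(2, 1102, 1214405)), Rational(2706461181341, 1206674)) = Mul(Add(115434, 2676548620), Rational(2706461181341, 1206674)) = Mul(2676664054, Rational(2706461181341, 1206674)) = Rational(3622143678820915108207, 603337)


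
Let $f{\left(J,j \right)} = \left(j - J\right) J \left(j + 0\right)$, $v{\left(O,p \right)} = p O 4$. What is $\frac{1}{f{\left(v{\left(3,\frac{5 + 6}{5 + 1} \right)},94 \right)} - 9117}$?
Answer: $\frac{1}{139779} \approx 7.1542 \cdot 10^{-6}$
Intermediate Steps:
$v{\left(O,p \right)} = 4 O p$ ($v{\left(O,p \right)} = O p 4 = 4 O p$)
$f{\left(J,j \right)} = J j \left(j - J\right)$ ($f{\left(J,j \right)} = J \left(j - J\right) j = J j \left(j - J\right)$)
$\frac{1}{f{\left(v{\left(3,\frac{5 + 6}{5 + 1} \right)},94 \right)} - 9117} = \frac{1}{4 \cdot 3 \frac{5 + 6}{5 + 1} \cdot 94 \left(94 - 4 \cdot 3 \frac{5 + 6}{5 + 1}\right) - 9117} = \frac{1}{4 \cdot 3 \cdot \frac{11}{6} \cdot 94 \left(94 - 4 \cdot 3 \cdot \frac{11}{6}\right) - 9117} = \frac{1}{22 \cdot 94 \left(94 - 22\right) - 9117} = \frac{1}{22 \cdot 94 \cdot 72 - 9117} = \frac{1}{148896 - 9117} = \frac{1}{139779}$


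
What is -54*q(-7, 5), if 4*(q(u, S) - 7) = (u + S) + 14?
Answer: -540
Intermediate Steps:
q(u, S) = 21/2 + S/4 + u/4 (q(u, S) = 7 + ((u + S) + 14)/4 = 7 + ((S + u) + 14)/4 = 7 + (14 + S + u)/4 = 7 + (7/2 + S/4 + u/4) = 21/2 + S/4 + u/4)
-54*q(-7, 5) = -54*(21/2 + (¼)*5 + (¼)*(-7)) = -54*(21/2 + 5/4 - 7/4) = -54*10 = -540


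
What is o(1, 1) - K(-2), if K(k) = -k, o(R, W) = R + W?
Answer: 0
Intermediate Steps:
o(1, 1) - K(-2) = (1 + 1) - (-1)*(-2) = 2 - 1*2 = 2 - 2 = 0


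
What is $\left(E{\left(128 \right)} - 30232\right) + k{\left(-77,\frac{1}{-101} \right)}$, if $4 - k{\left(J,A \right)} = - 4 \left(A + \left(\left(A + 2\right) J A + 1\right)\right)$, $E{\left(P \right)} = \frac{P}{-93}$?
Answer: $- \frac{28668883088}{948693} \approx -30219.0$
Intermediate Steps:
$E{\left(P \right)} = - \frac{P}{93}$ ($E{\left(P \right)} = P \left(- \frac{1}{93}\right) = - \frac{P}{93}$)
$k{\left(J,A \right)} = 8 + 4 A + 4 A J \left(2 + A\right)$ ($k{\left(J,A \right)} = 4 - - 4 \left(A + \left(\left(A + 2\right) J A + 1\right)\right) = 4 - - 4 \left(A + \left(\left(2 + A\right) J A + 1\right)\right) = 4 - - 4 \left(A + \left(J \left(2 + A\right) A + 1\right)\right) = 4 - - 4 \left(A + \left(A J \left(2 + A\right) + 1\right)\right) = 4 - - 4 \left(A + \left(1 + A J \left(2 + A\right)\right)\right) = 4 - - 4 \left(1 + A + A J \left(2 + A\right)\right) = 4 - \left(-4 - 4 A - 4 A J \left(2 + A\right)\right) = 4 + \left(4 + 4 A + 4 A J \left(2 + A\right)\right) = 8 + 4 A + 4 A J \left(2 + A\right)$)
$\left(E{\left(128 \right)} - 30232\right) + k{\left(-77,\frac{1}{-101} \right)} = \left(\left(- \frac{1}{93}\right) 128 - 30232\right) + \left(8 + \frac{4}{-101} + 4 \left(-77\right) \left(\frac{1}{-101}\right)^{2} + 8 \frac{1}{-101} \left(-77\right)\right) = \left(- \frac{128}{93} - 30232\right) + \left(8 + 4 \left(- \frac{1}{101}\right) + 4 \left(-77\right) \left(- \frac{1}{101}\right)^{2} + 8 \left(- \frac{1}{101}\right) \left(-77\right)\right) = - \frac{2811704}{93} + \left(8 - \frac{4}{101} + 4 \left(-77\right) \frac{1}{10201} + \frac{616}{101}\right) = - \frac{2811704}{93} + \left(8 - \frac{4}{101} - \frac{308}{10201} + \frac{616}{101}\right) = - \frac{2811704}{93} + \frac{143112}{10201} = - \frac{28668883088}{948693}$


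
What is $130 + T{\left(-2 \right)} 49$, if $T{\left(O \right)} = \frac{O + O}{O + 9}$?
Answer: $102$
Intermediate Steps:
$T{\left(O \right)} = \frac{2 O}{9 + O}$
$130 + T{\left(-2 \right)} 49 = 130 + 2 \left(-2\right) \frac{1}{9 - 2} \cdot 49 = 130 + 2 \left(-2\right) \frac{1}{7} \cdot 49 = 130 - 28 = 102$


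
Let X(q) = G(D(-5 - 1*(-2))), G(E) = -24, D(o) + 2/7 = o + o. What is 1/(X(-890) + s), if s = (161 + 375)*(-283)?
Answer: -1/151712 ≈ -6.5914e-6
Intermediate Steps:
D(o) = -2/7 + 2*o (D(o) = -2/7 + (o + o) = -2/7 + 2*o)
s = -151688 (s = 536*(-283) = -151688)
X(q) = -24
1/(X(-890) + s) = 1/(-24 - 151688) = 1/(-151712) = -1/151712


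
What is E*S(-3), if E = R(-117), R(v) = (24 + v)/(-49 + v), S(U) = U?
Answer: -279/166 ≈ -1.6807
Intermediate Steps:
R(v) = (24 + v)/(-49 + v)
E = 93/166 (E = (24 - 117)/(-49 - 117) = -93/(-166) = -1/166*(-93) = 93/166 ≈ 0.56024)
E*S(-3) = (93/166)*(-3) = -279/166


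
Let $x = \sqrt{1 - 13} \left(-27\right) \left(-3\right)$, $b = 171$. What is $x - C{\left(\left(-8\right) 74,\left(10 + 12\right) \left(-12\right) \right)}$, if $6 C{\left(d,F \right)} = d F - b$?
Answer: $- \frac{52039}{2} + 162 i \sqrt{3} \approx -26020.0 + 280.59 i$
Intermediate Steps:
$C{\left(d,F \right)} = - \frac{57}{2} + \frac{F d}{6}$ ($C{\left(d,F \right)} = \frac{d F - 171}{6} = \frac{F d - 171}{6} = \frac{-171 + F d}{6} = - \frac{57}{2} + \frac{F d}{6}$)
$x = 162 i \sqrt{3}$ ($x = \sqrt{-12} \left(-27\right) \left(-3\right) = 2 i \sqrt{3} \left(-27\right) \left(-3\right) = - 54 i \sqrt{3} \left(-3\right) = 162 i \sqrt{3} \approx 280.59 i$)
$x - C{\left(\left(-8\right) 74,\left(10 + 12\right) \left(-12\right) \right)} = 162 i \sqrt{3} - \left(- \frac{57}{2} + \frac{\left(10 + 12\right) \left(-12\right) \left(\left(-8\right) 74\right)}{6}\right) = 162 i \sqrt{3} - \left(- \frac{57}{2} + \frac{1}{6} \cdot 22 \left(-12\right) \left(-592\right)\right) = 162 i \sqrt{3} - \left(- \frac{57}{2} + \frac{1}{6} \left(-264\right) \left(-592\right)\right) = 162 i \sqrt{3} - \left(- \frac{57}{2} + 26048\right) = 162 i \sqrt{3} - \frac{52039}{2} = - \frac{52039}{2} + 162 i \sqrt{3}$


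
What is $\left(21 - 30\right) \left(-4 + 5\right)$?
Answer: $-9$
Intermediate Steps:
$\left(21 - 30\right) \left(-4 + 5\right) = \left(-9\right) 1 = -9$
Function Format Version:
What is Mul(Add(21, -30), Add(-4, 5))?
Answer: -9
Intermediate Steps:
Mul(Add(21, -30), Add(-4, 5)) = Mul(-9, 1) = -9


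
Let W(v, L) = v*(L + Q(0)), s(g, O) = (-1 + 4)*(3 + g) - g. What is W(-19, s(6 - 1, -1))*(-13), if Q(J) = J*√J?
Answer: 4693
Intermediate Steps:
Q(J) = J^(3/2)
s(g, O) = 9 + 2*g (s(g, O) = 3*(3 + g) - g = (9 + 3*g) - g = 9 + 2*g)
W(v, L) = L*v (W(v, L) = v*(L + 0^(3/2)) = v*(L + 0) = v*L = L*v)
W(-19, s(6 - 1, -1))*(-13) = ((9 + 2*(6 - 1))*(-19))*(-13) = ((9 + 2*5)*(-19))*(-13) = ((9 + 10)*(-19))*(-13) = (19*(-19))*(-13) = -361*(-13) = 4693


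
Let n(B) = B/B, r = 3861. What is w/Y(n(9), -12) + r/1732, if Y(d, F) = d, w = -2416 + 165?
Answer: -3894871/1732 ≈ -2248.8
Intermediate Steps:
w = -2251
n(B) = 1
w/Y(n(9), -12) + r/1732 = -2251/1 + 3861/1732 = -2251*1 + 3861*(1/1732) = -2251 + 3861/1732 = -3894871/1732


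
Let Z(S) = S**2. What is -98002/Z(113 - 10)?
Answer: -98002/10609 ≈ -9.2376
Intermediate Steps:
-98002/Z(113 - 10) = -98002/(113 - 10)**2 = -98002/(103**2) = -98002/10609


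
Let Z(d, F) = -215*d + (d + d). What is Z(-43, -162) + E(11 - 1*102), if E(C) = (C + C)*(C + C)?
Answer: 42283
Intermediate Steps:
Z(d, F) = -213*d (Z(d, F) = -215*d + 2*d = -213*d)
E(C) = 4*C² (E(C) = (2*C)*(2*C) = 4*C²)
Z(-43, -162) + E(11 - 1*102) = -213*(-43) + 4*(11 - 1*102)² = 9159 + 4*(11 - 102)² = 9159 + 4*(-91)² = 9159 + 4*8281 = 9159 + 33124 = 42283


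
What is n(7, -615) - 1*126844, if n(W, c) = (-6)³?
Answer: -127060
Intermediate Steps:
n(W, c) = -216
n(7, -615) - 1*126844 = -216 - 1*126844 = -216 - 126844 = -127060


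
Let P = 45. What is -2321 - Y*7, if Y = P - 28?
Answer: -2440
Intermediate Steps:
Y = 17 (Y = 45 - 28 = 17)
-2321 - Y*7 = -2321 - 17*7 = -2321 - 1*119 = -2321 - 119 = -2440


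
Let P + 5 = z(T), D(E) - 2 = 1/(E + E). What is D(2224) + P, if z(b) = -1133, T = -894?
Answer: -5052927/4448 ≈ -1136.0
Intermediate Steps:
D(E) = 2 + 1/(2*E) (D(E) = 2 + 1/(E + E) = 2 + 1/(2*E))
P = -1138 (P = -5 - 1133 = -1138)
D(2224) + P = (2 + (1/2)/2224) - 1138 = (2 + (1/2)*(1/2224)) - 1138 = (2 + 1/4448) - 1138 = 8897/4448 - 1138 = -5052927/4448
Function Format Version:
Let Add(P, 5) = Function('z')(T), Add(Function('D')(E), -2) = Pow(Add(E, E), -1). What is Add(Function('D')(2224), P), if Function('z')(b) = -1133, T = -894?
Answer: Rational(-5052927, 4448) ≈ -1136.0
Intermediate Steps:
Function('D')(E) = Add(2, Mul(Rational(1, 2), Pow(E, -1))) (Function('D')(E) = Add(2, Pow(Add(E, E), -1)) = Add(2, Pow(Mul(2, E), -1)) = Add(2, Mul(Rational(1, 2), Pow(E, -1))))
P = -1138 (P = Add(-5, -1133) = -1138)
Add(Function('D')(2224), P) = Add(Add(2, Mul(Rational(1, 2), Pow(2224, -1))), -1138) = Add(Add(2, Mul(Rational(1, 2), Rational(1, 2224))), -1138) = Add(Add(2, Rational(1, 4448)), -1138) = Add(Rational(8897, 4448), -1138) = Rational(-5052927, 4448)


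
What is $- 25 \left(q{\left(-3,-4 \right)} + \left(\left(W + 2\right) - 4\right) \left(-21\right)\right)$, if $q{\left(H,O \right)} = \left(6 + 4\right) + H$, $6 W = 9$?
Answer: $- \frac{875}{2} \approx -437.5$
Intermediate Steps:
$W = \frac{3}{2}$ ($W = \frac{1}{6} \cdot 9 = \frac{3}{2} \approx 1.5$)
$q{\left(H,O \right)} = 10 + H$
$- 25 \left(q{\left(-3,-4 \right)} + \left(\left(W + 2\right) - 4\right) \left(-21\right)\right) = - 25 \left(\left(10 - 3\right) + \left(\left(\frac{3}{2} + 2\right) - 4\right) \left(-21\right)\right) = - 25 \left(7 + \left(\frac{7}{2} - 4\right) \left(-21\right)\right) = - 25 \left(7 - - \frac{21}{2}\right) = - 25 \left(7 + \frac{21}{2}\right) = \left(-25\right) \frac{35}{2} = - \frac{875}{2}$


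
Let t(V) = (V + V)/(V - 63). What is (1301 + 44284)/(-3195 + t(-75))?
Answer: -209691/14692 ≈ -14.272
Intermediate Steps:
t(V) = 2*V/(-63 + V) (t(V) = (2*V)/(-63 + V) = 2*V/(-63 + V))
(1301 + 44284)/(-3195 + t(-75)) = (1301 + 44284)/(-3195 + 2*(-75)/(-63 - 75)) = 45585/(-3195 + 2*(-75)/(-138)) = 45585/(-3195 + 2*(-75)*(-1/138)) = 45585/(-3195 + 25/23) = 45585/(-73460/23) = 45585*(-23/73460) = -209691/14692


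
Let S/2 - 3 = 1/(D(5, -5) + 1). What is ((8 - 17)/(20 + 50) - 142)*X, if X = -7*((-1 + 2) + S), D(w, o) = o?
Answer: 129337/20 ≈ 6466.9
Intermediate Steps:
S = 11/2 (S = 6 + 2/(-5 + 1) = 6 + 2/(-4) = 6 + 2*(-¼) = 6 - ½ = 11/2 ≈ 5.5000)
X = -91/2 (X = -7*((-1 + 2) + 11/2) = -7*(1 + 11/2) = -7*13/2 = -91/2 ≈ -45.500)
((8 - 17)/(20 + 50) - 142)*X = ((8 - 17)/(20 + 50) - 142)*(-91/2) = (-9/70 - 142)*(-91/2) = -9949/70*(-91/2) = 129337/20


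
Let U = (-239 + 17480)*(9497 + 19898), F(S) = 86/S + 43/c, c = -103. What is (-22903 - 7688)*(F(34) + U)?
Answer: -263559402060471/17 ≈ -1.5503e+13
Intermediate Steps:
F(S) = -43/103 + 86/S (F(S) = 86/S + 43/(-103) = 86/S + 43*(-1/103) = 86/S - 43/103 = -43/103 + 86/S)
U = 506799195 (U = 17241*29395 = 506799195)
(-22903 - 7688)*(F(34) + U) = (-22903 - 7688)*((-43/103 + 86/34) + 506799195) = -30591*((-43/103 + 86*(1/34)) + 506799195) = -30591*((-43/103 + 43/17) + 506799195) = -30591*(3698/1751 + 506799195) = -30591*887405394143/1751 = -263559402060471/17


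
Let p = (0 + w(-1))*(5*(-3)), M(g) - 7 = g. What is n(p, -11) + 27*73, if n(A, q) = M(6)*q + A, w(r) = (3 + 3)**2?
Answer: 1288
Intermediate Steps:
M(g) = 7 + g
w(r) = 36 (w(r) = 6**2 = 36)
p = -540 (p = (0 + 36)*(5*(-3)) = 36*(-15) = -540)
n(A, q) = A + 13*q (n(A, q) = (7 + 6)*q + A = 13*q + A = A + 13*q)
n(p, -11) + 27*73 = (-540 + 13*(-11)) + 27*73 = (-540 - 143) + 1971 = -683 + 1971 = 1288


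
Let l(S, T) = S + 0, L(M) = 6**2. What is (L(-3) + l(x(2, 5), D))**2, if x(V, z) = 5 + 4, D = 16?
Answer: 2025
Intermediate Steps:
L(M) = 36
x(V, z) = 9
l(S, T) = S
(L(-3) + l(x(2, 5), D))**2 = (36 + 9)**2 = 45**2 = 2025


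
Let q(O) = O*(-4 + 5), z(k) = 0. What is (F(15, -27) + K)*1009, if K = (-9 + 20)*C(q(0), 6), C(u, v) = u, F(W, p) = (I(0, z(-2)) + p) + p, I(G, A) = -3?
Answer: -57513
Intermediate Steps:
q(O) = O (q(O) = O*1 = O)
F(W, p) = -3 + 2*p (F(W, p) = (-3 + p) + p = -3 + 2*p)
K = 0 (K = (-9 + 20)*0 = 11*0 = 0)
(F(15, -27) + K)*1009 = ((-3 + 2*(-27)) + 0)*1009 = ((-3 - 54) + 0)*1009 = (-57 + 0)*1009 = -57*1009 = -57513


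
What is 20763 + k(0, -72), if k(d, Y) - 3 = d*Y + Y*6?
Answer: 20334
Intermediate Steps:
k(d, Y) = 3 + 6*Y + Y*d (k(d, Y) = 3 + (d*Y + Y*6) = 3 + (Y*d + 6*Y) = 3 + (6*Y + Y*d) = 3 + 6*Y + Y*d)
20763 + k(0, -72) = 20763 + (3 + 6*(-72) - 72*0) = 20763 + (3 - 432 + 0) = 20763 - 429 = 20334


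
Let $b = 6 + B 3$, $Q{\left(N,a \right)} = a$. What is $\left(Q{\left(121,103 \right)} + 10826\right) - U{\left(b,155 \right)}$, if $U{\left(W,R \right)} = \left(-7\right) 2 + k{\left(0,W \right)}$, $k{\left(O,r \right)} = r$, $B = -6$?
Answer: $10955$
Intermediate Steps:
$b = -12$ ($b = 6 - 18 = -12$)
$U{\left(W,R \right)} = -14 + W$ ($U{\left(W,R \right)} = \left(-7\right) 2 + W = -14 + W$)
$\left(Q{\left(121,103 \right)} + 10826\right) - U{\left(b,155 \right)} = \left(103 + 10826\right) - \left(-14 - 12\right) = 10929 - -26 = 10929 + 26 = 10955$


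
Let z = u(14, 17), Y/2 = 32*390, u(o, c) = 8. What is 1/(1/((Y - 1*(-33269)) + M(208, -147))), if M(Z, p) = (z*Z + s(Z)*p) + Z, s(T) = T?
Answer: 29525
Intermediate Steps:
Y = 24960 (Y = 2*(32*390) = 2*12480 = 24960)
z = 8
M(Z, p) = 9*Z + Z*p (M(Z, p) = (8*Z + Z*p) + Z = 9*Z + Z*p)
1/(1/((Y - 1*(-33269)) + M(208, -147))) = 1/(1/((24960 - 1*(-33269)) + 208*(9 - 147))) = 1/(1/((24960 + 33269) + 208*(-138))) = 1/(1/(58229 - 28704)) = 1/(1/29525) = 29525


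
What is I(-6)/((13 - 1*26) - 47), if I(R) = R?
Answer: ⅒ ≈ 0.10000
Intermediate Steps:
I(-6)/((13 - 1*26) - 47) = -6/((13 - 1*26) - 47) = -6/((13 - 26) - 47) = -6/(-13 - 47) = -6/(-60) = -1/60*(-6) = ⅒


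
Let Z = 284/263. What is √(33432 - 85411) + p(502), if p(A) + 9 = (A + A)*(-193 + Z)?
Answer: -50679267/263 + I*√51979 ≈ -1.927e+5 + 227.99*I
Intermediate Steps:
Z = 284/263 (Z = 284*(1/263) = 284/263 ≈ 1.0798)
p(A) = -9 - 100950*A/263 (p(A) = -9 + (A + A)*(-193 + 284/263) = -9 + (2*A)*(-50475/263) = -9 - 100950*A/263)
√(33432 - 85411) + p(502) = √(33432 - 85411) + (-9 - 100950/263*502) = √(-51979) + (-9 - 50676900/263) = I*√51979 - 50679267/263 = -50679267/263 + I*√51979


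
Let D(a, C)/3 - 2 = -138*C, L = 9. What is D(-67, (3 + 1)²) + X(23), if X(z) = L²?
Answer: -6537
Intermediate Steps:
D(a, C) = 6 - 414*C (D(a, C) = 6 + 3*(-138*C) = 6 - 414*C)
X(z) = 81 (X(z) = 9² = 81)
D(-67, (3 + 1)²) + X(23) = (6 - 414*(3 + 1)²) + 81 = (6 - 414*4²) + 81 = (6 - 414*16) + 81 = (6 - 6624) + 81 = -6618 + 81 = -6537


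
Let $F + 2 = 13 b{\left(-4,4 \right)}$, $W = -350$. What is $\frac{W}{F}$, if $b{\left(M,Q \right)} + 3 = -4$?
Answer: $\frac{350}{93} \approx 3.7634$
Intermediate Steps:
$b{\left(M,Q \right)} = -7$ ($b{\left(M,Q \right)} = -3 - 4 = -7$)
$F = -93$ ($F = -2 + 13 \left(-7\right) = -2 - 91 = -93$)
$\frac{W}{F} = - \frac{350}{-93} = \left(-350\right) \left(- \frac{1}{93}\right) = \frac{350}{93}$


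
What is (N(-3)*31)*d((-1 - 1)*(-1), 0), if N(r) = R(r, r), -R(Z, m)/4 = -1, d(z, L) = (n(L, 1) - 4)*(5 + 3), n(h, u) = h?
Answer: -3968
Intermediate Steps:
d(z, L) = -32 + 8*L (d(z, L) = (L - 4)*(5 + 3) = (-4 + L)*8 = -32 + 8*L)
R(Z, m) = 4 (R(Z, m) = -4*(-1) = 4)
N(r) = 4
(N(-3)*31)*d((-1 - 1)*(-1), 0) = (4*31)*(-32 + 8*0) = 124*(-32 + 0) = 124*(-32) = -3968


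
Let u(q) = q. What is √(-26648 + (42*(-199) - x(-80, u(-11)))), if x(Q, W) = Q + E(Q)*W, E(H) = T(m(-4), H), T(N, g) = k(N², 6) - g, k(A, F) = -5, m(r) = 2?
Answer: 9*I*√421 ≈ 184.66*I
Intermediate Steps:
T(N, g) = -5 - g
E(H) = -5 - H
x(Q, W) = Q + W*(-5 - Q) (x(Q, W) = Q + (-5 - Q)*W = Q + W*(-5 - Q))
√(-26648 + (42*(-199) - x(-80, u(-11)))) = √(-26648 + (42*(-199) - (-80 - 1*(-11)*(5 - 80)))) = √(-26648 + (-8358 - (-80 - 1*(-11)*(-75)))) = √(-26648 + (-8358 - (-80 - 825))) = √(-26648 + (-8358 - 1*(-905))) = √(-26648 + (-8358 + 905)) = √(-26648 - 7453) = √(-34101) = 9*I*√421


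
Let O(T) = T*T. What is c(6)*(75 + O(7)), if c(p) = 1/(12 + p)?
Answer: 62/9 ≈ 6.8889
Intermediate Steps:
O(T) = T²
c(6)*(75 + O(7)) = (75 + 7²)/(12 + 6) = (75 + 49)/18 = (1/18)*124 = 62/9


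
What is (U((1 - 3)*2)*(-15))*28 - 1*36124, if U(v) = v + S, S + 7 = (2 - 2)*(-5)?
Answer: -31504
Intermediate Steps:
S = -7 (S = -7 + (2 - 2)*(-5) = -7 + 0*(-5) = -7 + 0 = -7)
U(v) = -7 + v (U(v) = v - 7 = -7 + v)
(U((1 - 3)*2)*(-15))*28 - 1*36124 = ((-7 + (1 - 3)*2)*(-15))*28 - 1*36124 = ((-7 - 2*2)*(-15))*28 - 36124 = ((-7 - 4)*(-15))*28 - 36124 = -11*(-15)*28 - 36124 = 165*28 - 36124 = 4620 - 36124 = -31504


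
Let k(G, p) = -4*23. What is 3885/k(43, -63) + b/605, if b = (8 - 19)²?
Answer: -19333/460 ≈ -42.028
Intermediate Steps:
k(G, p) = -92
b = 121 (b = (-11)² = 121)
3885/k(43, -63) + b/605 = 3885/(-92) + 121/605 = 3885*(-1/92) + 121*(1/605) = -3885/92 + ⅕ = -19333/460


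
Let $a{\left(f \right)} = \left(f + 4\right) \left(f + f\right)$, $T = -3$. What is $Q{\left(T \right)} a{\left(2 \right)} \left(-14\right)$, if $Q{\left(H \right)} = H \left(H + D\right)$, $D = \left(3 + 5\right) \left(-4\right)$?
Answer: $-35280$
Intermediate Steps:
$D = -32$ ($D = 8 \left(-4\right) = -32$)
$a{\left(f \right)} = 2 f \left(4 + f\right)$ ($a{\left(f \right)} = \left(4 + f\right) 2 f = 2 f \left(4 + f\right)$)
$Q{\left(H \right)} = H \left(-32 + H\right)$ ($Q{\left(H \right)} = H \left(H - 32\right) = H \left(-32 + H\right)$)
$Q{\left(T \right)} a{\left(2 \right)} \left(-14\right) = - 3 \left(-32 - 3\right) 2 \cdot 2 \left(4 + 2\right) \left(-14\right) = \left(-3\right) \left(-35\right) 2 \cdot 2 \cdot 6 \left(-14\right) = 105 \cdot 24 \left(-14\right) = 2520 \left(-14\right) = -35280$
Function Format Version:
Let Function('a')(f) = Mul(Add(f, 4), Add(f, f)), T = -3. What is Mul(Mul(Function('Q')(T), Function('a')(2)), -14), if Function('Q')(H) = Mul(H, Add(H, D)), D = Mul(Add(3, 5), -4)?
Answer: -35280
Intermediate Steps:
D = -32 (D = Mul(8, -4) = -32)
Function('a')(f) = Mul(2, f, Add(4, f)) (Function('a')(f) = Mul(Add(4, f), Mul(2, f)) = Mul(2, f, Add(4, f)))
Function('Q')(H) = Mul(H, Add(-32, H)) (Function('Q')(H) = Mul(H, Add(H, -32)) = Mul(H, Add(-32, H)))
Mul(Mul(Function('Q')(T), Function('a')(2)), -14) = Mul(Mul(Mul(-3, Add(-32, -3)), Mul(2, 2, Add(4, 2))), -14) = Mul(Mul(Mul(-3, -35), Mul(2, 2, 6)), -14) = Mul(Mul(105, 24), -14) = Mul(2520, -14) = -35280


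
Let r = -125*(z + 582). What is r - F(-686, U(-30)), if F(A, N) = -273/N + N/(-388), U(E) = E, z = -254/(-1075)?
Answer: -1518008593/20855 ≈ -72789.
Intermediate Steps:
z = 254/1075 (z = -254*(-1/1075) = 254/1075 ≈ 0.23628)
F(A, N) = -273/N - N/388 (F(A, N) = -273/N + N*(-1/388) = -273/N - N/388)
r = -3129520/43 (r = -125*(254/1075 + 582) = -125*625904/1075 = -3129520/43 ≈ -72780.)
r - F(-686, U(-30)) = -3129520/43 - (-273/(-30) - 1/388*(-30)) = -3129520/43 - (-273*(-1/30) + 15/194) = -3129520/43 - (91/10 + 15/194) = -3129520/43 - 1*4451/485 = -3129520/43 - 4451/485 = -1518008593/20855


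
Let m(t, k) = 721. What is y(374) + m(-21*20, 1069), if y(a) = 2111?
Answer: 2832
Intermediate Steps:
y(374) + m(-21*20, 1069) = 2111 + 721 = 2832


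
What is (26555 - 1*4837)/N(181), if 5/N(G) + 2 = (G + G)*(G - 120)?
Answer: 95906688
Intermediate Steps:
N(G) = 5/(-2 + 2*G*(-120 + G)) (N(G) = 5/(-2 + (G + G)*(G - 120)) = 5/(-2 + (2*G)*(-120 + G)) = 5/(-2 + 2*G*(-120 + G)))
(26555 - 1*4837)/N(181) = (26555 - 1*4837)/((5/(2*(-1 + 181² - 120*181)))) = (26555 - 4837)/((5/(2*(-1 + 32761 - 21720)))) = 21718/(((5/2)/11040)) = 21718/(((5/2)*(1/11040))) = 21718/(1/4416) = 21718*4416 = 95906688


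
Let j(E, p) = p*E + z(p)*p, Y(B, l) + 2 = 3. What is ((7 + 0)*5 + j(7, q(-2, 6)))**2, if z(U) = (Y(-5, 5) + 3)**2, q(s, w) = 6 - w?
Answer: 1225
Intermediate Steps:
Y(B, l) = 1 (Y(B, l) = -2 + 3 = 1)
z(U) = 16 (z(U) = (1 + 3)**2 = 4**2 = 16)
j(E, p) = 16*p + E*p (j(E, p) = p*E + 16*p = E*p + 16*p = 16*p + E*p)
((7 + 0)*5 + j(7, q(-2, 6)))**2 = ((7 + 0)*5 + (6 - 1*6)*(16 + 7))**2 = (7*5 + (6 - 6)*23)**2 = (35 + 0*23)**2 = (35 + 0)**2 = 35**2 = 1225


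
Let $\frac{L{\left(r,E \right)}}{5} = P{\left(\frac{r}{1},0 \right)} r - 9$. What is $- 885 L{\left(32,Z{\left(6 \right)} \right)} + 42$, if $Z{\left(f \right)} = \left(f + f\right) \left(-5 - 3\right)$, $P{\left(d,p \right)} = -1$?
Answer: $181467$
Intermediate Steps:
$Z{\left(f \right)} = - 16 f$ ($Z{\left(f \right)} = 2 f \left(-8\right) = - 16 f$)
$L{\left(r,E \right)} = -45 - 5 r$ ($L{\left(r,E \right)} = 5 \left(- r - 9\right) = 5 \left(-9 - r\right) = -45 - 5 r$)
$- 885 L{\left(32,Z{\left(6 \right)} \right)} + 42 = - 885 \left(-45 - 160\right) + 42 = \left(-885\right) \left(-205\right) + 42 = 181425 + 42 = 181467$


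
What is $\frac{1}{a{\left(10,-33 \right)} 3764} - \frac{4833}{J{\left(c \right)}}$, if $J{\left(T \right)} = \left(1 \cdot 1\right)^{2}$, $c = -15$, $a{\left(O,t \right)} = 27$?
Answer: $- \frac{491168123}{101628} \approx -4833.0$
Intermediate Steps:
$J{\left(T \right)} = 1$ ($J{\left(T \right)} = 1^{2} = 1$)
$\frac{1}{a{\left(10,-33 \right)} 3764} - \frac{4833}{J{\left(c \right)}} = \frac{1}{27 \cdot 3764} - \frac{4833}{1} = \frac{1}{27} \cdot \frac{1}{3764} - 4833 = \frac{1}{101628} - 4833 = - \frac{491168123}{101628}$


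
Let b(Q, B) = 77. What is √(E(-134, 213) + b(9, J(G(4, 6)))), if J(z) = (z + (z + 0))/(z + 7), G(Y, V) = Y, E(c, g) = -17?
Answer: 2*√15 ≈ 7.7460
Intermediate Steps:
J(z) = 2*z/(7 + z) (J(z) = (z + z)/(7 + z) = (2*z)/(7 + z) = 2*z/(7 + z))
√(E(-134, 213) + b(9, J(G(4, 6)))) = √(-17 + 77) = √60 = 2*√15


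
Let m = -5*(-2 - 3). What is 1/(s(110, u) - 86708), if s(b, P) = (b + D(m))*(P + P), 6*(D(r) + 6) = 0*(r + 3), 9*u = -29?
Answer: -9/786404 ≈ -1.1444e-5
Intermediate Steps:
u = -29/9 (u = (⅑)*(-29) = -29/9 ≈ -3.2222)
m = 25 (m = -5*(-5) = 25)
D(r) = -6 (D(r) = -6 + (0*(r + 3))/6 = -6 + (0*(3 + r))/6 = -6 + (⅙)*0 = -6 + 0 = -6)
s(b, P) = 2*P*(-6 + b) (s(b, P) = (b - 6)*(P + P) = (-6 + b)*(2*P) = 2*P*(-6 + b))
1/(s(110, u) - 86708) = 1/(2*(-29/9)*(-6 + 110) - 86708) = 1/(2*(-29/9)*104 - 86708) = 1/(-6032/9 - 86708) = 1/(-786404/9) = -9/786404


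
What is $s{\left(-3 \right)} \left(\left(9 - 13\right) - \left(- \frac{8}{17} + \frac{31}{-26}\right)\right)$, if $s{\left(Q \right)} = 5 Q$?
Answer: $\frac{15495}{442} \approx 35.057$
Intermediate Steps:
$s{\left(-3 \right)} \left(\left(9 - 13\right) - \left(- \frac{8}{17} + \frac{31}{-26}\right)\right) = 5 \left(-3\right) \left(\left(9 - 13\right) - \left(- \frac{8}{17} + \frac{31}{-26}\right)\right) = - 15 \left(-4 - \left(\left(-8\right) \frac{1}{17} + 31 \left(- \frac{1}{26}\right)\right)\right) = - 15 \left(-4 - \left(- \frac{8}{17} - \frac{31}{26}\right)\right) = - 15 \left(-4 - - \frac{735}{442}\right) = - 15 \left(-4 + \frac{735}{442}\right) = \left(-15\right) \left(- \frac{1033}{442}\right) = \frac{15495}{442}$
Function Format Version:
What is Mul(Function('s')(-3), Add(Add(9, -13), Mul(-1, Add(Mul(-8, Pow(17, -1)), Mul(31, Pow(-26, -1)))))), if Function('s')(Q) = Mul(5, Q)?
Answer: Rational(15495, 442) ≈ 35.057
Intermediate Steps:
Mul(Function('s')(-3), Add(Add(9, -13), Mul(-1, Add(Mul(-8, Pow(17, -1)), Mul(31, Pow(-26, -1)))))) = Mul(Mul(5, -3), Add(Add(9, -13), Mul(-1, Add(Mul(-8, Pow(17, -1)), Mul(31, Pow(-26, -1)))))) = Mul(-15, Add(-4, Mul(-1, Add(Mul(-8, Rational(1, 17)), Mul(31, Rational(-1, 26)))))) = Mul(-15, Add(-4, Mul(-1, Add(Rational(-8, 17), Rational(-31, 26))))) = Mul(-15, Add(-4, Mul(-1, Rational(-735, 442)))) = Mul(-15, Add(-4, Rational(735, 442))) = Mul(-15, Rational(-1033, 442)) = Rational(15495, 442)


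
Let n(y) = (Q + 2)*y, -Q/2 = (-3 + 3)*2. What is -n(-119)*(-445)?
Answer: -105910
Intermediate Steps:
Q = 0 (Q = -2*(-3 + 3)*2 = -0*2 = -2*0 = 0)
n(y) = 2*y (n(y) = (0 + 2)*y = 2*y)
-n(-119)*(-445) = -2*(-119)*(-445) = -1*(-238)*(-445) = 238*(-445) = -105910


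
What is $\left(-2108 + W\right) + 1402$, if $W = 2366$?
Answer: $1660$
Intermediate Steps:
$\left(-2108 + W\right) + 1402 = \left(-2108 + 2366\right) + 1402 = 258 + 1402 = 1660$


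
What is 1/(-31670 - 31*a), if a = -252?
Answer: -1/23858 ≈ -4.1915e-5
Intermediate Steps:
1/(-31670 - 31*a) = 1/(-31670 - 31*(-252)) = 1/(-31670 + 7812) = 1/(-23858) = -1/23858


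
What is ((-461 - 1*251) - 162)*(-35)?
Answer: 30590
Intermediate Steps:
((-461 - 1*251) - 162)*(-35) = ((-461 - 251) - 162)*(-35) = (-712 - 162)*(-35) = -874*(-35) = 30590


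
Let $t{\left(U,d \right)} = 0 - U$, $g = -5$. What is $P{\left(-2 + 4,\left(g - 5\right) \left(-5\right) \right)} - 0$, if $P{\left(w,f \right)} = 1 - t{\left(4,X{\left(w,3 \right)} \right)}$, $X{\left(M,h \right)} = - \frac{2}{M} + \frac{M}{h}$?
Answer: $5$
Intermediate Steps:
$t{\left(U,d \right)} = - U$
$P{\left(w,f \right)} = 5$ ($P{\left(w,f \right)} = 1 - \left(-1\right) 4 = 1 - -4 = 1 + 4 = 5$)
$P{\left(-2 + 4,\left(g - 5\right) \left(-5\right) \right)} - 0 = 5 - 0 = 5 + 0 = 5$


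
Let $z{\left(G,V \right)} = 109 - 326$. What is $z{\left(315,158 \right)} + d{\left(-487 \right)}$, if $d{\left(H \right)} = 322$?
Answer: $105$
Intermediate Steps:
$z{\left(G,V \right)} = -217$
$z{\left(315,158 \right)} + d{\left(-487 \right)} = -217 + 322 = 105$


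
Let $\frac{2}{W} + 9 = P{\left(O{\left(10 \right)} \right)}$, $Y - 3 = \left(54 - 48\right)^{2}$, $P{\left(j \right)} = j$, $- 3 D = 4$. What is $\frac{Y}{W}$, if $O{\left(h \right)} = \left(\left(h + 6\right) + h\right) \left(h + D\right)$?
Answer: $\frac{8437}{2} \approx 4218.5$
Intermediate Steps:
$D = - \frac{4}{3}$ ($D = \left(- \frac{1}{3}\right) 4 = - \frac{4}{3} \approx -1.3333$)
$O{\left(h \right)} = \left(6 + 2 h\right) \left(- \frac{4}{3} + h\right)$ ($O{\left(h \right)} = \left(\left(h + 6\right) + h\right) \left(h - \frac{4}{3}\right) = \left(\left(6 + h\right) + h\right) \left(- \frac{4}{3} + h\right) = \left(6 + 2 h\right) \left(- \frac{4}{3} + h\right)$)
$Y = 39$ ($Y = 3 + \left(54 - 48\right)^{2} = 3 + 6^{2} = 3 + 36 = 39$)
$W = \frac{6}{649}$ ($W = \frac{2}{-9 + \left(-8 + 2 \cdot 10^{2} + \frac{10}{3} \cdot 10\right)} = \frac{2}{-9 + \left(-8 + 2 \cdot 100 + \frac{100}{3}\right)} = \frac{2}{-9 + \left(-8 + 200 + \frac{100}{3}\right)} = \frac{2}{-9 + \frac{676}{3}} = \frac{2}{\frac{649}{3}} = 2 \cdot \frac{3}{649} = \frac{6}{649} \approx 0.009245$)
$\frac{Y}{W} = \frac{39}{\frac{6}{649}} = 39 \cdot \frac{649}{6} = \frac{8437}{2}$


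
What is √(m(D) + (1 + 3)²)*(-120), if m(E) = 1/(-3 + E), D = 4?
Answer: -120*√17 ≈ -494.77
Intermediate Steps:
√(m(D) + (1 + 3)²)*(-120) = √(1/(-3 + 4) + (1 + 3)²)*(-120) = √(1/1 + 4²)*(-120) = √(1 + 16)*(-120) = √17*(-120) = -120*√17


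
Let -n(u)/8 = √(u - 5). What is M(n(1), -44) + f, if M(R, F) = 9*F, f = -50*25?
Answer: -1646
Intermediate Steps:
n(u) = -8*√(-5 + u) (n(u) = -8*√(u - 5) = -8*√(-5 + u))
f = -1250
M(n(1), -44) + f = 9*(-44) - 1250 = -396 - 1250 = -1646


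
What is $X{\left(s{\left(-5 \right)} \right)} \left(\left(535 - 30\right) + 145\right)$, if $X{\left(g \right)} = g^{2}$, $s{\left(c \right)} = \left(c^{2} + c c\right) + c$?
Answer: $1316250$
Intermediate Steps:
$s{\left(c \right)} = c + 2 c^{2}$ ($s{\left(c \right)} = \left(c^{2} + c^{2}\right) + c = 2 c^{2} + c = c + 2 c^{2}$)
$X{\left(s{\left(-5 \right)} \right)} \left(\left(535 - 30\right) + 145\right) = \left(- 5 \left(1 + 2 \left(-5\right)\right)\right)^{2} \left(\left(535 - 30\right) + 145\right) = \left(- 5 \left(1 - 10\right)\right)^{2} \left(505 + 145\right) = \left(\left(-5\right) \left(-9\right)\right)^{2} \cdot 650 = 45^{2} \cdot 650 = 2025 \cdot 650 = 1316250$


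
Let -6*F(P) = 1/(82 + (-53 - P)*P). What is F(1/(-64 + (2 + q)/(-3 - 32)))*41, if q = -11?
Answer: -204071801/2473685292 ≈ -0.082497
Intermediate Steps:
F(P) = -1/(6*(82 + P*(-53 - P))) (F(P) = -1/(6*(82 + (-53 - P)*P)) = -1/(6*(82 + P*(-53 - P))))
F(1/(-64 + (2 + q)/(-3 - 32)))*41 = (1/(6*(-82 + (1/(-64 + (2 - 11)/(-3 - 32)))**2 + 53/(-64 + (2 - 11)/(-3 - 32)))))*41 = (1/(6*(-82 + (1/(-64 - 9/(-35)))**2 + 53/(-64 - 9/(-35)))))*41 = (1/(6*(-82 + (1/(-64 - 9*(-1/35)))**2 + 53/(-64 - 9*(-1/35)))))*41 = (1/(6*(-82 + (1/(-64 + 9/35))**2 + 53/(-64 + 9/35))))*41 = (1/(6*(-82 + (1/(-2231/35))**2 + 53/(-2231/35))))*41 = (1/(6*(-82 + (-35/2231)**2 + 53*(-35/2231))))*41 = (1/(6*(-82 + 1225/4977361 - 1855/2231)))*41 = (1/(6*(-412280882/4977361)))*41 = ((1/6)*(-4977361/412280882))*41 = -4977361/2473685292*41 = -204071801/2473685292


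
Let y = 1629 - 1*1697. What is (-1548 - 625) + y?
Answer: -2241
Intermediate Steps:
y = -68 (y = 1629 - 1697 = -68)
(-1548 - 625) + y = (-1548 - 625) - 68 = -2173 - 68 = -2241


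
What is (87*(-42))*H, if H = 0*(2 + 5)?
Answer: 0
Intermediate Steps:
H = 0 (H = 0*7 = 0)
(87*(-42))*H = (87*(-42))*0 = -3654*0 = 0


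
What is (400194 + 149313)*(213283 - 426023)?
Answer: -116902119180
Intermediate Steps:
(400194 + 149313)*(213283 - 426023) = 549507*(-212740) = -116902119180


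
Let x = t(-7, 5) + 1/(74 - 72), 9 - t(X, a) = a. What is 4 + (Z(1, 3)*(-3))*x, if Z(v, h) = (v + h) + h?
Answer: -181/2 ≈ -90.500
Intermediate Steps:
t(X, a) = 9 - a
Z(v, h) = v + 2*h (Z(v, h) = (h + v) + h = v + 2*h)
x = 9/2 (x = (9 - 1*5) + 1/(74 - 72) = (9 - 5) + 1/2 = 4 + ½ = 9/2 ≈ 4.5000)
4 + (Z(1, 3)*(-3))*x = 4 + ((1 + 2*3)*(-3))*(9/2) = 4 + ((1 + 6)*(-3))*(9/2) = 4 + (7*(-3))*(9/2) = 4 - 21*9/2 = 4 - 189/2 = -181/2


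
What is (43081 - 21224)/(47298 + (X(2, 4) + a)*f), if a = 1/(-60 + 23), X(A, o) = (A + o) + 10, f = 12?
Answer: 73519/159738 ≈ 0.46025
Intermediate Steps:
X(A, o) = 10 + A + o
a = -1/37 (a = 1/(-37) = -1/37 ≈ -0.027027)
(43081 - 21224)/(47298 + (X(2, 4) + a)*f) = (43081 - 21224)/(47298 + ((10 + 2 + 4) - 1/37)*12) = 21857/(47298 + (16 - 1/37)*12) = 21857/(47298 + (591/37)*12) = 21857/(47298 + 7092/37) = 21857/(1757118/37) = 21857*(37/1757118) = 73519/159738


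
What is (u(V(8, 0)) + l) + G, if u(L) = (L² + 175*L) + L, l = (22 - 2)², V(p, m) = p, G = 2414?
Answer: 4286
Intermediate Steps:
l = 400 (l = 20² = 400)
u(L) = L² + 176*L
(u(V(8, 0)) + l) + G = (8*(176 + 8) + 400) + 2414 = (8*184 + 400) + 2414 = (1472 + 400) + 2414 = 1872 + 2414 = 4286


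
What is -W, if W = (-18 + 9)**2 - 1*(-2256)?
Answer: -2337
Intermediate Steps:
W = 2337 (W = (-9)**2 + 2256 = 81 + 2256 = 2337)
-W = -1*2337 = -2337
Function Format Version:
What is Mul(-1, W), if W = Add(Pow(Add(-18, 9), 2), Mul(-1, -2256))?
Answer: -2337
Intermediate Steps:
W = 2337 (W = Add(Pow(-9, 2), 2256) = Add(81, 2256) = 2337)
Mul(-1, W) = Mul(-1, 2337) = -2337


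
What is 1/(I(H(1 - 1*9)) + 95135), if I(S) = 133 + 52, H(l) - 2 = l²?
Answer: 1/95320 ≈ 1.0491e-5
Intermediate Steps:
H(l) = 2 + l²
I(S) = 185
1/(I(H(1 - 1*9)) + 95135) = 1/(185 + 95135) = 1/95320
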